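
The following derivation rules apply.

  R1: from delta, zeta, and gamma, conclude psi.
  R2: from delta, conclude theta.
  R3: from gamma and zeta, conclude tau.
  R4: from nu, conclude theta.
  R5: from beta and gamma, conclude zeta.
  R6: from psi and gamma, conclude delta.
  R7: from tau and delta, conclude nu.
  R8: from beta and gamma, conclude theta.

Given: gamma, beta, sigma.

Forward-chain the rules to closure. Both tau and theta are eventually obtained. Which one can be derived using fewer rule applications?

theta: beta and gamma hold, so theta follows (R8). [1 rule application]
tau: From beta and gamma, R5 gives zeta. gamma and zeta hold, so tau follows (R3). [2 rule applications]
theta needs fewer.

theta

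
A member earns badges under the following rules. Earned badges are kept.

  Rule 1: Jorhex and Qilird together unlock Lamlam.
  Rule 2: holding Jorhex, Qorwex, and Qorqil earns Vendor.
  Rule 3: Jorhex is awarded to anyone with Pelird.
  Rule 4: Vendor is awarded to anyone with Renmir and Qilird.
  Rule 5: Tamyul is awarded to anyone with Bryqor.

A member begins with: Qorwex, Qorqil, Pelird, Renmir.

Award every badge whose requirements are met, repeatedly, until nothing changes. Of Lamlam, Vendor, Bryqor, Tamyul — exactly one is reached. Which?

Vendor

With Pelird, Jorhex is earned (Rule 3).
With Jorhex, Qorwex, and Qorqil, Vendor is earned (Rule 2).
Tamyul would need Bryqor (Rule 5), but Bryqor is never earned. No rule produces Bryqor, and it is not given. Lamlam would need Jorhex and Qilird (Rule 1), but Qilird is never earned.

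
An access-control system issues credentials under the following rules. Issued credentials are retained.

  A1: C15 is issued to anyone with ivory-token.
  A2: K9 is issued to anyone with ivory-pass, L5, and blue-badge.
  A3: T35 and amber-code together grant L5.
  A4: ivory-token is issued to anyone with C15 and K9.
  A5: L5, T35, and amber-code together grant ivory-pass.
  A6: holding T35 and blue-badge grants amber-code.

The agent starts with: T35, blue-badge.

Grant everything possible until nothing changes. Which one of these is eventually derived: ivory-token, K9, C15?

K9

Holding T35 and blue-badge grants amber-code (A6).
Holding T35 and amber-code grants L5 (A3).
Holding L5, T35, and amber-code grants ivory-pass (A5).
Holding ivory-pass, L5, and blue-badge grants K9 (A2).
C15 would need ivory-token (A1), but ivory-token is never granted. ivory-token would need C15 and K9 (A4), but C15 is never granted.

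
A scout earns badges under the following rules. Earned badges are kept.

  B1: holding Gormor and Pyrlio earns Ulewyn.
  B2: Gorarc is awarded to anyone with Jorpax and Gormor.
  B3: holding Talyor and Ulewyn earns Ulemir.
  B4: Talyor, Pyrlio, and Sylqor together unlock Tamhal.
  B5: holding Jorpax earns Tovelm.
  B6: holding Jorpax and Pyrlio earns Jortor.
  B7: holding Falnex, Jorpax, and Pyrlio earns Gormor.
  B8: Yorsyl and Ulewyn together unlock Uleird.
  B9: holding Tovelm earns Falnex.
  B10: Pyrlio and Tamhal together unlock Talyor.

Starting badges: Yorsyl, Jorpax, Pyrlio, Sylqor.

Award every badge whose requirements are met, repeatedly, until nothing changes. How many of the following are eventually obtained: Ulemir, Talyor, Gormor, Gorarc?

2

With Jorpax, Tovelm is earned (B5).
With Tovelm, Falnex is earned (B9).
With Falnex, Jorpax, and Pyrlio, Gormor is earned (B7).
With Jorpax and Gormor, Gorarc is earned (B2).
Ulemir would need Talyor and Ulewyn (B3), but Talyor is never earned.
Talyor would need Pyrlio and Tamhal (B10), but Tamhal is never earned.
Gormor: reached.
Gorarc: reached.
Reached: Gormor and Gorarc — 2 of the 4.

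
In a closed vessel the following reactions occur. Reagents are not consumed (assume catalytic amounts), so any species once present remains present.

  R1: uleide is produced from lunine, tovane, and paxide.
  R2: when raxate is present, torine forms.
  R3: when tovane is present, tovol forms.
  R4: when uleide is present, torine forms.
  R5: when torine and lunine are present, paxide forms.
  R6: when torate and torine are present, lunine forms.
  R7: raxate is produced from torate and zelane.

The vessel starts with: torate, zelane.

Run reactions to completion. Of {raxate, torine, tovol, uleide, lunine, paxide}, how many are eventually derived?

4

torate and zelane present → raxate forms (R7).
raxate present → torine forms (R2).
torate and torine present → lunine forms (R6).
torine and lunine present → paxide forms (R5).
raxate: reached.
torine: reached.
tovol would need tovane (R3), but tovane never forms.
uleide would need lunine, tovane, and paxide (R1), but tovane never forms.
lunine: reached.
paxide: reached.
Reached: raxate, torine, lunine, and paxide — 4 of the 6.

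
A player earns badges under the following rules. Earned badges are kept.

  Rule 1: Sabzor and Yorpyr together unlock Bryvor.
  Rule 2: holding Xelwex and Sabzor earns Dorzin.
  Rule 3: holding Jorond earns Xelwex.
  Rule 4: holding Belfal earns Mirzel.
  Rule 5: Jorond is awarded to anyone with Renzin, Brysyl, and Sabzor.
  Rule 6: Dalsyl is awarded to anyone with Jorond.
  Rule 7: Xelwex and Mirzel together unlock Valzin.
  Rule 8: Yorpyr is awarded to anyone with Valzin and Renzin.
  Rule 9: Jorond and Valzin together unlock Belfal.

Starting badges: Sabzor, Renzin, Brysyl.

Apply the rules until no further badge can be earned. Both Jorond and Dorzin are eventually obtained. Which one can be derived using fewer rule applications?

Jorond

Jorond: With Renzin, Brysyl, and Sabzor, Jorond is earned (Rule 5). [1 rule application]
Dorzin: With Renzin, Brysyl, and Sabzor, Jorond is earned (Rule 5). With Jorond, Xelwex is earned (Rule 3). With Xelwex and Sabzor, Dorzin is earned (Rule 2). [3 rule applications]
Jorond needs fewer.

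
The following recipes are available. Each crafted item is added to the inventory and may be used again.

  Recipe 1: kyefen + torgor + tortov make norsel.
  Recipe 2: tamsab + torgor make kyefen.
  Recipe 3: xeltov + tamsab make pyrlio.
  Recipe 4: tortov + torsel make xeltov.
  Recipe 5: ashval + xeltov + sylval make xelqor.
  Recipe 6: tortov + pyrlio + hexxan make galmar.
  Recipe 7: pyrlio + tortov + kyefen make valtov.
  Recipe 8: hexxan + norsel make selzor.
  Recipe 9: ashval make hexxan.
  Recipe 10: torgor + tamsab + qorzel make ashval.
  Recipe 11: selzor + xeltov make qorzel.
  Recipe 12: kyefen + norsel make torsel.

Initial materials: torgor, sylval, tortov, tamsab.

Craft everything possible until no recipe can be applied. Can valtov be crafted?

Yes

tamsab + torgor → kyefen (Recipe 2).
Using Recipe 1, kyefen, torgor, and tortov make norsel.
kyefen + norsel → torsel (Recipe 12).
tortov + torsel → xeltov (Recipe 4).
xeltov + tamsab → pyrlio (Recipe 3).
Using Recipe 7, pyrlio, tortov, and kyefen make valtov.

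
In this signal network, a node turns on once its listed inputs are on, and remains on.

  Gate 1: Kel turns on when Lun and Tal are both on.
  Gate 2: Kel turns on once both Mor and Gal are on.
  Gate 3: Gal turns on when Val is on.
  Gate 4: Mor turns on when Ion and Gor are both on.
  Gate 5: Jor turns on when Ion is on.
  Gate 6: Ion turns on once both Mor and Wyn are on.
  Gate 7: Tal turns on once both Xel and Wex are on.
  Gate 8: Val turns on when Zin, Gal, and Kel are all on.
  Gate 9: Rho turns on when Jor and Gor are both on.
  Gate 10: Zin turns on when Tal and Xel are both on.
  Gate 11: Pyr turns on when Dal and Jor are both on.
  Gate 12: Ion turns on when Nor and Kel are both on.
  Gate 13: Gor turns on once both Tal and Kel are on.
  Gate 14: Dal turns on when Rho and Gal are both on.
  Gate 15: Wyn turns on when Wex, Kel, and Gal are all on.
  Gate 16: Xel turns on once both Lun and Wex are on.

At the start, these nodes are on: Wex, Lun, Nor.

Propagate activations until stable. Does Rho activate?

Lun and Wex are on, so Xel turns on (Gate 16).
Xel and Wex are on, so Tal turns on (Gate 7).
Gate 1: Lun and Tal on → Kel on.
Gate 13: Tal and Kel on → Gor on.
Nor and Kel are on, so Ion turns on (Gate 12).
Gate 5: Ion on → Jor on.
Gate 9: Jor and Gor on → Rho on.

Yes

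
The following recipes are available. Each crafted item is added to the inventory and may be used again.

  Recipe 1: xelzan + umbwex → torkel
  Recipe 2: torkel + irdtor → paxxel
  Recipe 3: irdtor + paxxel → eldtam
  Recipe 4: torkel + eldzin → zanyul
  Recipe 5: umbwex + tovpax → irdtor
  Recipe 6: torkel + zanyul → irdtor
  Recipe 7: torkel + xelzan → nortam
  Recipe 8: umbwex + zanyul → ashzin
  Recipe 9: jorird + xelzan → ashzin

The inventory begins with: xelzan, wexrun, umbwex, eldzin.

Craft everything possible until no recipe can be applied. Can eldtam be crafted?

Yes

xelzan + umbwex → torkel (Recipe 1).
torkel + eldzin → zanyul (Recipe 4).
Using Recipe 6, torkel and zanyul make irdtor.
Using Recipe 2, torkel and irdtor make paxxel.
irdtor + paxxel → eldtam (Recipe 3).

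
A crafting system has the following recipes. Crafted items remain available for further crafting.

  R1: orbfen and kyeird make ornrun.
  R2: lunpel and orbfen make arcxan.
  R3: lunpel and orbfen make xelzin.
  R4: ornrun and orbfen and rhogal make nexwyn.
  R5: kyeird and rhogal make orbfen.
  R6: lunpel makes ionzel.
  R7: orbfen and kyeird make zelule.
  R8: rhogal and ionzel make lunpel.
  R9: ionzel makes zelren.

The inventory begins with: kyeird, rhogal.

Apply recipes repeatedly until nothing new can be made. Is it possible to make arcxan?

No

arcxan would need lunpel and orbfen (R2), but lunpel is never obtained.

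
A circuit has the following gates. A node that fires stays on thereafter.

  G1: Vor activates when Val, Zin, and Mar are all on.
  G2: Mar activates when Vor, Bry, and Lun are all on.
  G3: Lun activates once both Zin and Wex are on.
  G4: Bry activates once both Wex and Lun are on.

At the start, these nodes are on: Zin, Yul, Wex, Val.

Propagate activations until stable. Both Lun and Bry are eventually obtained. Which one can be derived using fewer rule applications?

Lun: Zin and Wex are on, so Lun activates (G3). [1 rule application]
Bry: G3: Zin and Wex on → Lun on. Wex and Lun are on, so Bry activates (G4). [2 rule applications]
Lun needs fewer.

Lun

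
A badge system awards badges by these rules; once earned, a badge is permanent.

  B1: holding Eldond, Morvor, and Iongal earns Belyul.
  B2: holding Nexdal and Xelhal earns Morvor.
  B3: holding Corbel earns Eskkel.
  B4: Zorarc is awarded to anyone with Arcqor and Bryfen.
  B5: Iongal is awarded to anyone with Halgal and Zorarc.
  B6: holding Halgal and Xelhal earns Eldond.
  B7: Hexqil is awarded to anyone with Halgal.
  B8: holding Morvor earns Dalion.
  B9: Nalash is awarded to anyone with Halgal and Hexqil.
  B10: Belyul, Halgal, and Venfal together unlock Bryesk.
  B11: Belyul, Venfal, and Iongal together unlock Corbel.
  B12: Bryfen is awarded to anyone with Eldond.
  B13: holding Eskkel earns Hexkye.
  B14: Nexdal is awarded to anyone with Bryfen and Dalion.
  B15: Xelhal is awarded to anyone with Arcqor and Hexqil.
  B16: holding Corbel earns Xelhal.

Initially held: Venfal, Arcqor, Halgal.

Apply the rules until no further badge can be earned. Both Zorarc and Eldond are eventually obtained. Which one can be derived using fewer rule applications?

Eldond: With Halgal, Hexqil is earned (B7). With Arcqor and Hexqil, Xelhal is earned (B15). With Halgal and Xelhal, Eldond is earned (B6). [3 rule applications]
Zorarc: With Halgal, Hexqil is earned (B7). With Arcqor and Hexqil, Xelhal is earned (B15). With Halgal and Xelhal, Eldond is earned (B6). With Eldond, Bryfen is earned (B12). With Arcqor and Bryfen, Zorarc is earned (B4). [5 rule applications]
Eldond needs fewer.

Eldond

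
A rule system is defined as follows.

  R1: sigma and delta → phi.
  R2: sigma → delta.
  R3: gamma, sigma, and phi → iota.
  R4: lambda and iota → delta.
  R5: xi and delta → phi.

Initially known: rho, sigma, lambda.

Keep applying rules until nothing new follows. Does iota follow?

iota would need gamma, sigma, and phi (R3), but gamma is never established.

No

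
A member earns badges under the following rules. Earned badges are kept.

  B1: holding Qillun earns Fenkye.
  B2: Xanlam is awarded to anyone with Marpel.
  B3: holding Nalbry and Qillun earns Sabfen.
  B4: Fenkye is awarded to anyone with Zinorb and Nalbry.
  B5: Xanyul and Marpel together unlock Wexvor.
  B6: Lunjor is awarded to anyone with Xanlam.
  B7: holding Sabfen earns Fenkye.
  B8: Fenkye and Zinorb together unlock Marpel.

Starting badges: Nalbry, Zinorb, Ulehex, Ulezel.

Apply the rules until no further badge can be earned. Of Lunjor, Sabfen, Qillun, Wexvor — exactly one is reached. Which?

Lunjor

With Zinorb and Nalbry, Fenkye is earned (B4).
With Fenkye and Zinorb, Marpel is earned (B8).
With Marpel, Xanlam is earned (B2).
With Xanlam, Lunjor is earned (B6).
No rule produces Qillun, and it is not given. Wexvor would need Xanyul and Marpel (B5), but Xanyul is never earned. Sabfen would need Nalbry and Qillun (B3), but Qillun is never earned.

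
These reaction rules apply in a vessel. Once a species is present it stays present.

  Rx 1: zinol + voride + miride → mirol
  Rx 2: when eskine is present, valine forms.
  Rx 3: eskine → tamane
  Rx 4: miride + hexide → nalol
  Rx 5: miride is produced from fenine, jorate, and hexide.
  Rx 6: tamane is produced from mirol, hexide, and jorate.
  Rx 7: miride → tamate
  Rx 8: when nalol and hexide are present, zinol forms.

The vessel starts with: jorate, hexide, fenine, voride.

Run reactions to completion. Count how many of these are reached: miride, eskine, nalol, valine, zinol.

3

fenine, jorate, and hexide present → miride forms (Rx 5).
miride and hexide present → nalol forms (Rx 4).
nalol and hexide present → zinol forms (Rx 8).
miride: reached.
No rule produces eskine, and it is not given.
nalol: reached.
valine would need eskine (Rx 2), but eskine never forms.
zinol: reached.
Reached: miride, nalol, and zinol — 3 of the 5.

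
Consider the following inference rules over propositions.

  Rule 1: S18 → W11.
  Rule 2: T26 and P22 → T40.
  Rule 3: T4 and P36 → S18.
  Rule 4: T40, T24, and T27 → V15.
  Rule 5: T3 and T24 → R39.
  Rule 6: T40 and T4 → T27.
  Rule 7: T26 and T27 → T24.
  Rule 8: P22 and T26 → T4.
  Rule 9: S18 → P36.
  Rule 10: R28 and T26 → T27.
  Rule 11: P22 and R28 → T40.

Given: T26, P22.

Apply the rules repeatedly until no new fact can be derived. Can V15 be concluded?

From P22 and T26, Rule 8 gives T4.
T26 and P22 hold, so T40 follows (Rule 2).
T40 and T4 hold, so T27 follows (Rule 6).
From T26 and T27, Rule 7 gives T24.
From T40, T24, and T27, Rule 4 gives V15.

Yes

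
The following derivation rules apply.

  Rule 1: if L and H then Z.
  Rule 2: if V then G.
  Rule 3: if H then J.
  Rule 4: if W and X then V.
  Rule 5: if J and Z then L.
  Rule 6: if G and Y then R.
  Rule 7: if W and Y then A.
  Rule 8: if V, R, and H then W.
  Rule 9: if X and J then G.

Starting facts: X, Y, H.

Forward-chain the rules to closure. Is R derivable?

Yes

H holds, so J follows (Rule 3).
X and J hold, so G follows (Rule 9).
G and Y hold, so R follows (Rule 6).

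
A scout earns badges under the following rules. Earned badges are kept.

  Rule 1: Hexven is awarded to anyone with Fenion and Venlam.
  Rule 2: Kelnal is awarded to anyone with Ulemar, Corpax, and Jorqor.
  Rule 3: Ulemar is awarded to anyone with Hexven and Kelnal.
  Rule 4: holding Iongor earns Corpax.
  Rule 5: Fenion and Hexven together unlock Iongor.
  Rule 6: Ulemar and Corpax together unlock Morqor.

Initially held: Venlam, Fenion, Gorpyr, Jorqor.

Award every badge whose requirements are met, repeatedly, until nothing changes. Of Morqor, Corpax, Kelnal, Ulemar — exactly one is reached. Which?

With Fenion and Venlam, Hexven is earned (Rule 1).
With Fenion and Hexven, Iongor is earned (Rule 5).
With Iongor, Corpax is earned (Rule 4).
Kelnal would need Ulemar, Corpax, and Jorqor (Rule 2), but Ulemar is never earned. Ulemar would need Hexven and Kelnal (Rule 3), but Kelnal is never earned. Morqor would need Ulemar and Corpax (Rule 6), but Ulemar is never earned.

Corpax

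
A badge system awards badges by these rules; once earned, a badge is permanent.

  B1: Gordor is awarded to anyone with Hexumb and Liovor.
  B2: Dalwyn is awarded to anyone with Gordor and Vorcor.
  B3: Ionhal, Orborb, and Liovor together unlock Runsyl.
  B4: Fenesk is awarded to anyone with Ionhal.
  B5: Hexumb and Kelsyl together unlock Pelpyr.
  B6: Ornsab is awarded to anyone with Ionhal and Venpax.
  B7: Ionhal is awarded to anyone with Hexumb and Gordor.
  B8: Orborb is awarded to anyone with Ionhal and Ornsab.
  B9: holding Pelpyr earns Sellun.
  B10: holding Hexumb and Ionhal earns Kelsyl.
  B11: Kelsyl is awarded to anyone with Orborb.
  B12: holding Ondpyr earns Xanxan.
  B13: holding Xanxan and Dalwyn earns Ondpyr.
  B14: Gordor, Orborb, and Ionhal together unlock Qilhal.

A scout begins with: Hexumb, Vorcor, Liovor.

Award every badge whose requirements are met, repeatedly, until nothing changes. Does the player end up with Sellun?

Yes

With Hexumb and Liovor, Gordor is earned (B1).
With Hexumb and Gordor, Ionhal is earned (B7).
With Hexumb and Ionhal, Kelsyl is earned (B10).
With Hexumb and Kelsyl, Pelpyr is earned (B5).
With Pelpyr, Sellun is earned (B9).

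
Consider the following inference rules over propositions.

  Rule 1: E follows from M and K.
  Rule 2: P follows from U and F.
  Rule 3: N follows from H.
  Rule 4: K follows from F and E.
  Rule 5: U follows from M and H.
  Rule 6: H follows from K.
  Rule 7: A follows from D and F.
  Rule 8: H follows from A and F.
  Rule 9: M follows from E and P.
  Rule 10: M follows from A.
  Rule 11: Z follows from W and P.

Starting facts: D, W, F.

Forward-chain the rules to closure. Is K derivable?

No

K would need F and E (Rule 4), but E is never established.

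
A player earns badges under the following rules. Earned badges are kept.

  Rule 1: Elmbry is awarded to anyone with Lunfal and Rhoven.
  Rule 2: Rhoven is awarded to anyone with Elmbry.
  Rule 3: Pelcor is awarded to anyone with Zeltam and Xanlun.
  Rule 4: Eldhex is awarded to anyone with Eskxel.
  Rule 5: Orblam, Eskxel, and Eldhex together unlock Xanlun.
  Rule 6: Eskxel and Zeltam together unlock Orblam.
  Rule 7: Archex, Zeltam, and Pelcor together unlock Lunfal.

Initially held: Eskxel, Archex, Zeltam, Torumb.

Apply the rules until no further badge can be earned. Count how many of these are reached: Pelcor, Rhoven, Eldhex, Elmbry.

With Eskxel and Zeltam, Orblam is earned (Rule 6).
With Eskxel, Eldhex is earned (Rule 4).
With Orblam, Eskxel, and Eldhex, Xanlun is earned (Rule 5).
With Zeltam and Xanlun, Pelcor is earned (Rule 3).
Pelcor: reached.
Rhoven would need Elmbry (Rule 2), but Elmbry is never earned.
Eldhex: reached.
Elmbry would need Lunfal and Rhoven (Rule 1), but Rhoven is never earned.
Reached: Pelcor and Eldhex — 2 of the 4.

2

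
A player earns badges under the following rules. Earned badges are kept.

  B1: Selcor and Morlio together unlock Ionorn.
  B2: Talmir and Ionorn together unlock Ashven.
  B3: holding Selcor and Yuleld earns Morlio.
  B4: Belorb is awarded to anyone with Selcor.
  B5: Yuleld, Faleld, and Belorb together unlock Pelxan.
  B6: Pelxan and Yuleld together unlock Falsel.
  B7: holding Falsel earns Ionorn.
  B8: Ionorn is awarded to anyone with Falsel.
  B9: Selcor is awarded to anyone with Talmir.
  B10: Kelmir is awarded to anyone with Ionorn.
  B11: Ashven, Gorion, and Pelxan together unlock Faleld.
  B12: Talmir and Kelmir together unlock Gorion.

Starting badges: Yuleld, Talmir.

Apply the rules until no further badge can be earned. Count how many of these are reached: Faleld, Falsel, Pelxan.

Faleld would need Ashven, Gorion, and Pelxan (B11), but Pelxan is never earned.
Falsel would need Pelxan and Yuleld (B6), but Pelxan is never earned.
Pelxan would need Yuleld, Faleld, and Belorb (B5), but Faleld is never earned.
None of the 3 are reached.

0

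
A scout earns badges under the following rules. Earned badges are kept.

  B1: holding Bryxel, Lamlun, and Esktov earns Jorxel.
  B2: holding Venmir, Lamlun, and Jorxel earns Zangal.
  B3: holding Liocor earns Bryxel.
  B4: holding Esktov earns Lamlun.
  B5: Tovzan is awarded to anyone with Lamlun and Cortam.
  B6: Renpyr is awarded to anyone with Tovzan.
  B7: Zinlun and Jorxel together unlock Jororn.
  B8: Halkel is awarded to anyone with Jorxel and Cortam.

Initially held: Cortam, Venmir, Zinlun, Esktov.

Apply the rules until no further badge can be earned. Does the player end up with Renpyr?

Yes

With Esktov, Lamlun is earned (B4).
With Lamlun and Cortam, Tovzan is earned (B5).
With Tovzan, Renpyr is earned (B6).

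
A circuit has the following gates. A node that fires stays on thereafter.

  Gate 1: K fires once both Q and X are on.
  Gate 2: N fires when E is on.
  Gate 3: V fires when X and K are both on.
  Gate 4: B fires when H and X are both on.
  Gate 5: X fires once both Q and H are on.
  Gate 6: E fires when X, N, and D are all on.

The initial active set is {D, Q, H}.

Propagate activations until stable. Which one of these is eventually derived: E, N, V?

Q and H are on, so X fires (Gate 5).
Q and X are on, so K fires (Gate 1).
Gate 3: X and K on → V on.
E would need X, N, and D (Gate 6), but N never turns on. N would need E (Gate 2), but E never turns on.

V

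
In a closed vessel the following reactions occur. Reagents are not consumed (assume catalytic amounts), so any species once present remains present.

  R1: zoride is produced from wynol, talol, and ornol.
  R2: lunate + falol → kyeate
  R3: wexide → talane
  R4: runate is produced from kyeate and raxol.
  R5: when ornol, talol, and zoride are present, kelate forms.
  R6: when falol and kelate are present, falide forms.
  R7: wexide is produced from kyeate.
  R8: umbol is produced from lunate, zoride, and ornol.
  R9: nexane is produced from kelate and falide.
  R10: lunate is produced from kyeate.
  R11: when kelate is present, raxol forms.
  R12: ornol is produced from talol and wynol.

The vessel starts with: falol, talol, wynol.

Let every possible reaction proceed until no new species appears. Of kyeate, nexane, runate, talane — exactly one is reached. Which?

talol and wynol present → ornol forms (R12).
wynol, talol, and ornol present → zoride forms (R1).
ornol, talol, and zoride present → kelate forms (R5).
falol and kelate present → falide forms (R6).
kelate and falide present → nexane forms (R9).
runate would need kyeate and raxol (R4), but kyeate never forms. talane would need wexide (R3), but wexide never forms. kyeate would need lunate and falol (R2), but lunate never forms.

nexane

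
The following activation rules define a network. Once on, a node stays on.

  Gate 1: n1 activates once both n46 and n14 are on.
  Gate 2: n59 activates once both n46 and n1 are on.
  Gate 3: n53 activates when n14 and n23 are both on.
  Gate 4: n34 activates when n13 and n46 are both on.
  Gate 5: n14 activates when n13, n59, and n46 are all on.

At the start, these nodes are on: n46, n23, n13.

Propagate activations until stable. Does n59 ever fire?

No

n59 would need n46 and n1 (Gate 2), but n1 never turns on.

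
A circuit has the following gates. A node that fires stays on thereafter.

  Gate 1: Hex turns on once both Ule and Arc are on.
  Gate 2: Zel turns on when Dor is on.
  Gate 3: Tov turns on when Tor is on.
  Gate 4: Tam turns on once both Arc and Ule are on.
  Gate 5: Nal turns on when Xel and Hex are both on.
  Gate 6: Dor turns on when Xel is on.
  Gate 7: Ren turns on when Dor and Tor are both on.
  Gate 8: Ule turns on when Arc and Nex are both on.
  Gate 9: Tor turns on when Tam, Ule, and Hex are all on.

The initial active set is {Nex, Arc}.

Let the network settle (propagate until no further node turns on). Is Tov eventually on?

Arc and Nex are on, so Ule turns on (Gate 8).
Gate 4: Arc and Ule on → Tam on.
Gate 1: Ule and Arc on → Hex on.
Tam, Ule, and Hex are on, so Tor turns on (Gate 9).
Tor is on, so Tov turns on (Gate 3).

Yes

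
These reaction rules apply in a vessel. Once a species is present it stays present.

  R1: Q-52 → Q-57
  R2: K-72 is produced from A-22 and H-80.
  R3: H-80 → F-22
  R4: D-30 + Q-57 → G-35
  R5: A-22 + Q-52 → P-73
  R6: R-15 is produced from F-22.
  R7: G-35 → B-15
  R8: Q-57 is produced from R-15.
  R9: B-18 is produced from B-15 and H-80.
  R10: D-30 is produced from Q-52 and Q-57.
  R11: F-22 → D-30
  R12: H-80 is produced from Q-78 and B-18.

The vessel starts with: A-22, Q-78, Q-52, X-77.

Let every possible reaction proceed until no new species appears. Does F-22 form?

No

F-22 would need H-80 (R3), but H-80 never forms.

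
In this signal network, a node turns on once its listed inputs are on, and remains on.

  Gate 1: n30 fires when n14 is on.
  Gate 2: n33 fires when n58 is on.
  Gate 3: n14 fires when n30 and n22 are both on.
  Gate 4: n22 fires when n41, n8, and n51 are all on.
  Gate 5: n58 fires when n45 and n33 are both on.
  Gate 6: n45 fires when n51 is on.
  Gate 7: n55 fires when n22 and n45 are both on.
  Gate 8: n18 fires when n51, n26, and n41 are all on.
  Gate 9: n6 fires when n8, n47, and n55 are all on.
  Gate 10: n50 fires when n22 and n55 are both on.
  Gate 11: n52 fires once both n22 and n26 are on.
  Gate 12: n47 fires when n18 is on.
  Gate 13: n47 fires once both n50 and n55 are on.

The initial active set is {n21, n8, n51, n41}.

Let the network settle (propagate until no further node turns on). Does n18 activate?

No

n18 would need n51, n26, and n41 (Gate 8), but n26 never turns on.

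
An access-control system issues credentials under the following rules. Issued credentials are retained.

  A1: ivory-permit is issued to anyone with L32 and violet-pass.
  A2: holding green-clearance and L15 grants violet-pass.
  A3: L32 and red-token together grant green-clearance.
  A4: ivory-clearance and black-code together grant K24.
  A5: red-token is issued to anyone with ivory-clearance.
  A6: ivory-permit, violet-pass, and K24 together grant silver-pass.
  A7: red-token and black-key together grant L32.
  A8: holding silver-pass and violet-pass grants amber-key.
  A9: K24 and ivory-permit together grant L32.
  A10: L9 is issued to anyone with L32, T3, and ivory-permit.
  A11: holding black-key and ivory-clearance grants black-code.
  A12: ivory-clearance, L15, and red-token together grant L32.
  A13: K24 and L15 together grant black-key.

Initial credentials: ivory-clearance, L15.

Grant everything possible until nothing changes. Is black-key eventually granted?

No

black-key would need K24 and L15 (A13), but K24 is never granted.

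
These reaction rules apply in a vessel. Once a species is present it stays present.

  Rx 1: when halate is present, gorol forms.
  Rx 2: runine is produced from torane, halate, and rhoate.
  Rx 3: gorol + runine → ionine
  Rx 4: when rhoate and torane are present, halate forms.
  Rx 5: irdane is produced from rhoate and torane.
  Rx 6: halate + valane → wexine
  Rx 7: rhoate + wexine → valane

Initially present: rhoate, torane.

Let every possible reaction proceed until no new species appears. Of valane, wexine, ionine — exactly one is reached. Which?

ionine

rhoate and torane present → halate forms (Rx 4).
halate present → gorol forms (Rx 1).
torane, halate, and rhoate present → runine forms (Rx 2).
gorol and runine present → ionine forms (Rx 3).
valane would need rhoate and wexine (Rx 7), but wexine never forms. wexine would need halate and valane (Rx 6), but valane never forms.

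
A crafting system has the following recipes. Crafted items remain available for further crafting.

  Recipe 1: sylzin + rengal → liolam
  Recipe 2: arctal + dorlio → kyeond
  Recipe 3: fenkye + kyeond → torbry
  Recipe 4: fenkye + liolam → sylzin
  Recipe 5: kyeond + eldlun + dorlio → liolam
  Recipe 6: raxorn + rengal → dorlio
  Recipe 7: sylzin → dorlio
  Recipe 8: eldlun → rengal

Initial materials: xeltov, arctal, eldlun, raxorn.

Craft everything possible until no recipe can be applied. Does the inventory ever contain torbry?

No

torbry would need fenkye and kyeond (Recipe 3), but fenkye is never obtained.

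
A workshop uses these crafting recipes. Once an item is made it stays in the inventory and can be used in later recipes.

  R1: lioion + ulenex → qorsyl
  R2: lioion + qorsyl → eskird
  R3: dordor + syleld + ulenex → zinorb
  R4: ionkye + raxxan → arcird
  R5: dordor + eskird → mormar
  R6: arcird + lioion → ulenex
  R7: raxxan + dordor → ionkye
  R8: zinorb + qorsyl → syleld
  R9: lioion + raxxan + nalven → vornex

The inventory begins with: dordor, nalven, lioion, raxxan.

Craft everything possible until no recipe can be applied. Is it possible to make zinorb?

zinorb would need dordor, syleld, and ulenex (R3), but syleld is never obtained.

No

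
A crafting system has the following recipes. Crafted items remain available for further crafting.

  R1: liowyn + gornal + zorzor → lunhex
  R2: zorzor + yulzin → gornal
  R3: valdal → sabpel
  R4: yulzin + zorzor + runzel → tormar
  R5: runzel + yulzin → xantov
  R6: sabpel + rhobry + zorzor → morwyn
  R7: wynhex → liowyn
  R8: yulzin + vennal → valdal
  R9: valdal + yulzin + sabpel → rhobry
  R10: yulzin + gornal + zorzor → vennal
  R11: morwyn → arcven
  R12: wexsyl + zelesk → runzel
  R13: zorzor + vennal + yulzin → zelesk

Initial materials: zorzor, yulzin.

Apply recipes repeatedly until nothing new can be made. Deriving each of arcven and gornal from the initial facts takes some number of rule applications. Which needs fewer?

gornal

gornal: zorzor + yulzin → gornal (R2). [1 rule application]
arcven: zorzor + yulzin → gornal (R2). yulzin + gornal + zorzor → vennal (R10). yulzin + vennal → valdal (R8). valdal → sabpel (R3). Using R9, valdal, yulzin, and sabpel make rhobry. sabpel + rhobry + zorzor → morwyn (R6). morwyn → arcven (R11). [7 rule applications]
gornal needs fewer.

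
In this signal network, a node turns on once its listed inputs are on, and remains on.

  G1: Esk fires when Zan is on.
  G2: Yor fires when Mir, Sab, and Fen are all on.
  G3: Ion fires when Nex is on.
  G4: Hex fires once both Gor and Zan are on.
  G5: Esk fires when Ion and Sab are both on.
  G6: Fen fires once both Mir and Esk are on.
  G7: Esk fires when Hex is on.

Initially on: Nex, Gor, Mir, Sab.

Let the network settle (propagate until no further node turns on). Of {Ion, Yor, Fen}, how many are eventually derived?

3

G3: Nex on → Ion on.
G5: Ion and Sab on → Esk on.
G6: Mir and Esk on → Fen on.
Mir, Sab, and Fen are on, so Yor fires (G2).
Ion: reached.
Yor: reached.
Fen: reached.
All 3 are reached.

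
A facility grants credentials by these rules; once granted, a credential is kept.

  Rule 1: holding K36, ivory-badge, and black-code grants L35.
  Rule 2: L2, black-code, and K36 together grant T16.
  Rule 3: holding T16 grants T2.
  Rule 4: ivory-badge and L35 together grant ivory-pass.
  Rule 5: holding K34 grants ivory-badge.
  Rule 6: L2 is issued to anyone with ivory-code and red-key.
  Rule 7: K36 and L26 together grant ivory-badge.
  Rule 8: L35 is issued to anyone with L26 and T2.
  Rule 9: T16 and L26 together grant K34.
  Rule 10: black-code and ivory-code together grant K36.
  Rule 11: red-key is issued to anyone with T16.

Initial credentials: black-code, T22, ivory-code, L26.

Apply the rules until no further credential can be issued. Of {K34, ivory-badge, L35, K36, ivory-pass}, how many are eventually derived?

Holding black-code and ivory-code grants K36 (Rule 10).
Holding K36 and L26 grants ivory-badge (Rule 7).
Holding K36, ivory-badge, and black-code grants L35 (Rule 1).
Holding ivory-badge and L35 grants ivory-pass (Rule 4).
K34 would need T16 and L26 (Rule 9), but T16 is never granted.
ivory-badge: reached.
L35: reached.
K36: reached.
ivory-pass: reached.
Reached: ivory-badge, L35, K36, and ivory-pass — 4 of the 5.

4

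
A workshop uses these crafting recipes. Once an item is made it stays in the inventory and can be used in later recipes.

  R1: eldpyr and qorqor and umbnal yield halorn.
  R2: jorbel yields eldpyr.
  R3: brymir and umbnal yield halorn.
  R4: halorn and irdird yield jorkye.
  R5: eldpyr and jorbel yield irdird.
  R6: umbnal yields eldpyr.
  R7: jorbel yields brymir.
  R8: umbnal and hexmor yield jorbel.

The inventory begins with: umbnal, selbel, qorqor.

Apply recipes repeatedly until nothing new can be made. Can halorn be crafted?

Using R6, umbnal makes eldpyr.
eldpyr and qorqor and umbnal → halorn (R1).

Yes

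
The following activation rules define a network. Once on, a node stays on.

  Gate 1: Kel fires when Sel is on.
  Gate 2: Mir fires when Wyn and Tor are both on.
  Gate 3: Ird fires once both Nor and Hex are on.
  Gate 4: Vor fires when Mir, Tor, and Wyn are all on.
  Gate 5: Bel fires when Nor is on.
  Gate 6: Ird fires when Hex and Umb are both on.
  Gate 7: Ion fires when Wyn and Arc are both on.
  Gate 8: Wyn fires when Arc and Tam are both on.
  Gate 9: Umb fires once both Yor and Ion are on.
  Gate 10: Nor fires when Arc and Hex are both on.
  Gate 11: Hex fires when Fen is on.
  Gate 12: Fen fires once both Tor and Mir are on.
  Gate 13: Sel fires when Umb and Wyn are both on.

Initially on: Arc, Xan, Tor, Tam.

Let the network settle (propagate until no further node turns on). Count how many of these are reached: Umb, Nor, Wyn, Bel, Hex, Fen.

Arc and Tam are on, so Wyn fires (Gate 8).
Wyn and Tor are on, so Mir fires (Gate 2).
Tor and Mir are on, so Fen fires (Gate 12).
Fen is on, so Hex fires (Gate 11).
Gate 10: Arc and Hex on → Nor on.
Nor is on, so Bel fires (Gate 5).
Umb would need Yor and Ion (Gate 9), but Yor never turns on.
Nor: reached.
Wyn: reached.
Bel: reached.
Hex: reached.
Fen: reached.
Reached: Nor, Wyn, Bel, Hex, and Fen — 5 of the 6.

5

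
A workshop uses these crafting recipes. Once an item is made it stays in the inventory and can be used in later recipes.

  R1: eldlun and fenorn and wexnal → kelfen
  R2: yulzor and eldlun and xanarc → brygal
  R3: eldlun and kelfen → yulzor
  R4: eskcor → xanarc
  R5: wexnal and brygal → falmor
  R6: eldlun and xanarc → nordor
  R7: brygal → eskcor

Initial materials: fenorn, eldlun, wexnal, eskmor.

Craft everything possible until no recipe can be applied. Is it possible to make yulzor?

eldlun and fenorn and wexnal → kelfen (R1).
eldlun and kelfen → yulzor (R3).

Yes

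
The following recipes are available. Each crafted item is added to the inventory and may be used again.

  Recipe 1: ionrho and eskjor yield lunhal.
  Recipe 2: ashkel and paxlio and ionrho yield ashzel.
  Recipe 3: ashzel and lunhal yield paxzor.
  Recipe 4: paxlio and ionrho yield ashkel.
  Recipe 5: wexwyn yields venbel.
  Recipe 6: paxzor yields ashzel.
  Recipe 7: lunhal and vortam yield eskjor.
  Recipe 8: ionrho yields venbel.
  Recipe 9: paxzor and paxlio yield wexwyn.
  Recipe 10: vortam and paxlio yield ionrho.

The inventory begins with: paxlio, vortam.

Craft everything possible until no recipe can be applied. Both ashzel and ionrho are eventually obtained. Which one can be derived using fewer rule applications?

ionrho

ionrho: Using Recipe 10, vortam and paxlio make ionrho. [1 rule application]
ashzel: Using Recipe 10, vortam and paxlio make ionrho. Using Recipe 4, paxlio and ionrho make ashkel. Using Recipe 2, ashkel, paxlio, and ionrho make ashzel. [3 rule applications]
ionrho needs fewer.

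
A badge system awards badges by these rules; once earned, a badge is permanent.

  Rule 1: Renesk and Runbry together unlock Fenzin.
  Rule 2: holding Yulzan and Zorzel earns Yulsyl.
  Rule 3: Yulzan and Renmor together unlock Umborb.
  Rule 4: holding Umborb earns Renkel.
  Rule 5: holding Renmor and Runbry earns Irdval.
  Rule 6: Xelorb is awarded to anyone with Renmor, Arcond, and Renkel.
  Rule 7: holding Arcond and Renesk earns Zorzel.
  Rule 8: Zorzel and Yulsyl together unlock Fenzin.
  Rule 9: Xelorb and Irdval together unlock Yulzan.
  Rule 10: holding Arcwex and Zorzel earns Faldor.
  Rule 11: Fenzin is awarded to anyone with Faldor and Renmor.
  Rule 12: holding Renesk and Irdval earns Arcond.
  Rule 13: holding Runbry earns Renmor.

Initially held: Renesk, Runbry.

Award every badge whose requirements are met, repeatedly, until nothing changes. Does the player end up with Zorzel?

With Runbry, Renmor is earned (Rule 13).
With Renmor and Runbry, Irdval is earned (Rule 5).
With Renesk and Irdval, Arcond is earned (Rule 12).
With Arcond and Renesk, Zorzel is earned (Rule 7).

Yes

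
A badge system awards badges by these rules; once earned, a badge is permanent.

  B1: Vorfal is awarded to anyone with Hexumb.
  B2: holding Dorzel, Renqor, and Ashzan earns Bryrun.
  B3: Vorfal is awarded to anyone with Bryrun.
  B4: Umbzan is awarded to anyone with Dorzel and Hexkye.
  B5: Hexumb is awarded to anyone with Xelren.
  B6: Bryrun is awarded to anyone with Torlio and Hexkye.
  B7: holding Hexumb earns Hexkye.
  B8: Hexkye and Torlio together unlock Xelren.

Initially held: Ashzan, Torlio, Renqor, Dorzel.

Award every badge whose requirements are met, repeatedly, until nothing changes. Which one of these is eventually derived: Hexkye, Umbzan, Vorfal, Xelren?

With Dorzel, Renqor, and Ashzan, Bryrun is earned (B2).
With Bryrun, Vorfal is earned (B3).
Hexkye would need Hexumb (B7), but Hexumb is never earned. Umbzan would need Dorzel and Hexkye (B4), but Hexkye is never earned. Xelren would need Hexkye and Torlio (B8), but Hexkye is never earned.

Vorfal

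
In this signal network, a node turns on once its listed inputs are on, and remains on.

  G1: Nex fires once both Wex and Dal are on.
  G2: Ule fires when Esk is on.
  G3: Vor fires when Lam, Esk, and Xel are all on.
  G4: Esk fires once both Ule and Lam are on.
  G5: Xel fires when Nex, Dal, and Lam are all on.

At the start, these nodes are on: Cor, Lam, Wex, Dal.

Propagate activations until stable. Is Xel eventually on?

Yes

Wex and Dal are on, so Nex fires (G1).
G5: Nex, Dal, and Lam on → Xel on.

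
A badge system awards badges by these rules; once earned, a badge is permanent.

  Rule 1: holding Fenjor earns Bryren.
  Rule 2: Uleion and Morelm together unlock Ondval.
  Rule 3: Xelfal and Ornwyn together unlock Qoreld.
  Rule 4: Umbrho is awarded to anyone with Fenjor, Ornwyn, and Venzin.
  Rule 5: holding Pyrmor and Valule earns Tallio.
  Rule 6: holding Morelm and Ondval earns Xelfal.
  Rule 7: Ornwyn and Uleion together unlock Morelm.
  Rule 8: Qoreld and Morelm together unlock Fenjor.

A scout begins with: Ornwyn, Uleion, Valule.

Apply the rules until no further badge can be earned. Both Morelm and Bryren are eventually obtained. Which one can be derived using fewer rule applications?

Morelm: With Ornwyn and Uleion, Morelm is earned (Rule 7). [1 rule application]
Bryren: With Ornwyn and Uleion, Morelm is earned (Rule 7). With Uleion and Morelm, Ondval is earned (Rule 2). With Morelm and Ondval, Xelfal is earned (Rule 6). With Xelfal and Ornwyn, Qoreld is earned (Rule 3). With Qoreld and Morelm, Fenjor is earned (Rule 8). With Fenjor, Bryren is earned (Rule 1). [6 rule applications]
Morelm needs fewer.

Morelm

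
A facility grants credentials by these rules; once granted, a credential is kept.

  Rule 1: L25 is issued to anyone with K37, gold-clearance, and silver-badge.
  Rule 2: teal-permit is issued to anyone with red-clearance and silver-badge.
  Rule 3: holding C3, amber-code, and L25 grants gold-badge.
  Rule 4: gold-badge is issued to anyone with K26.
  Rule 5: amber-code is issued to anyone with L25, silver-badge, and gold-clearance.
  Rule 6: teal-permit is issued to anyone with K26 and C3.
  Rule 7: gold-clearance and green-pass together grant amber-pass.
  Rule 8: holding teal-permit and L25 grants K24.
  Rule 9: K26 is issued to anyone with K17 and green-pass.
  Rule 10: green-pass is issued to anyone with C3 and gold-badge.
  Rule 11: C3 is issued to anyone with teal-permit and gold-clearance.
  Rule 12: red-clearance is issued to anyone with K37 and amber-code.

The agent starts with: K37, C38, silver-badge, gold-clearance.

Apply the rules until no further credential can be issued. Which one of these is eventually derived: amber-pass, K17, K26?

Holding K37, gold-clearance, and silver-badge grants L25 (Rule 1).
Holding L25, silver-badge, and gold-clearance grants amber-code (Rule 5).
Holding K37 and amber-code grants red-clearance (Rule 12).
Holding red-clearance and silver-badge grants teal-permit (Rule 2).
Holding teal-permit and gold-clearance grants C3 (Rule 11).
Holding C3, amber-code, and L25 grants gold-badge (Rule 3).
Holding C3 and gold-badge grants green-pass (Rule 10).
Holding gold-clearance and green-pass grants amber-pass (Rule 7).
No rule produces K17, and it is not given. K26 would need K17 and green-pass (Rule 9), but K17 is never granted.

amber-pass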